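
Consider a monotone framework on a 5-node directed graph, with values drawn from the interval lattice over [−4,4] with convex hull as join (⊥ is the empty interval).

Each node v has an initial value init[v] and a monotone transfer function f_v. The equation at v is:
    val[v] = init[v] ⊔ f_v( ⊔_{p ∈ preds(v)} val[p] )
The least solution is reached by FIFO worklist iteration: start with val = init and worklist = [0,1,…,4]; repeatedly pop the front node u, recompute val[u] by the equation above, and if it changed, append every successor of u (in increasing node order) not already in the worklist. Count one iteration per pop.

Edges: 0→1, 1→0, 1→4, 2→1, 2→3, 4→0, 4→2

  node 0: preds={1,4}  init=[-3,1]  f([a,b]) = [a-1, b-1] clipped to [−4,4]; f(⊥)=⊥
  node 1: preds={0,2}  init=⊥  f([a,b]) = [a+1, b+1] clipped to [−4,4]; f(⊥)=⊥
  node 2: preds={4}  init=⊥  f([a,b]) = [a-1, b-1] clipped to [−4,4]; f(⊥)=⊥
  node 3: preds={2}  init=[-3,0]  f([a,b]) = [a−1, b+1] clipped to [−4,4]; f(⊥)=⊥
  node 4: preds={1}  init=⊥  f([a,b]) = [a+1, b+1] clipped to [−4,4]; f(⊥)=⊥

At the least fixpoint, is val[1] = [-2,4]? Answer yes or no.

Iteration log — 17 steps:
  step 1. node 0  ⊔preds=⊥  new=[-3,1]  stable
  step 2. node 1  ⊔preds=[-3,1]  new=[-2,2]  old=⊥  +wl: 0
  step 3. node 2  ⊔preds=⊥  new=⊥  stable
  step 4. node 3  ⊔preds=⊥  new=[-3,0]  stable
  step 5. node 4  ⊔preds=[-2,2]  new=[-1,3]  old=⊥  +wl: 2
  step 6. node 0  ⊔preds=[-2,3]  new=[-3,2]  old=[-3,1]  +wl: 1
  step 7. node 2  ⊔preds=[-1,3]  new=[-2,2]  old=⊥  +wl: 3
  step 8. node 1  ⊔preds=[-3,2]  new=[-2,3]  old=[-2,2]  +wl: 0,4
  step 9. node 3  ⊔preds=[-2,2]  new=[-3,3]  old=[-3,0]  +wl: 
  step 10. node 0  ⊔preds=[-2,3]  new=[-3,2]  stable
  step 11. node 4  ⊔preds=[-2,3]  new=[-1,4]  old=[-1,3]  +wl: 0,2
  step 12. node 0  ⊔preds=[-2,4]  new=[-3,3]  old=[-3,2]  +wl: 1
  step 13. node 2  ⊔preds=[-1,4]  new=[-2,3]  old=[-2,2]  +wl: 3
  step 14. node 1  ⊔preds=[-3,3]  new=[-2,4]  old=[-2,3]  +wl: 0,4
  step 15. node 3  ⊔preds=[-2,3]  new=[-3,4]  old=[-3,3]  +wl: 
  step 16. node 0  ⊔preds=[-2,4]  new=[-3,3]  stable
  step 17. node 4  ⊔preds=[-2,4]  new=[-1,4]  stable

Least fixpoint reached:
  node 0: [-3,3]
  node 1: [-2,4]
  node 2: [-2,3]
  node 3: [-3,4]
  node 4: [-1,4]

yes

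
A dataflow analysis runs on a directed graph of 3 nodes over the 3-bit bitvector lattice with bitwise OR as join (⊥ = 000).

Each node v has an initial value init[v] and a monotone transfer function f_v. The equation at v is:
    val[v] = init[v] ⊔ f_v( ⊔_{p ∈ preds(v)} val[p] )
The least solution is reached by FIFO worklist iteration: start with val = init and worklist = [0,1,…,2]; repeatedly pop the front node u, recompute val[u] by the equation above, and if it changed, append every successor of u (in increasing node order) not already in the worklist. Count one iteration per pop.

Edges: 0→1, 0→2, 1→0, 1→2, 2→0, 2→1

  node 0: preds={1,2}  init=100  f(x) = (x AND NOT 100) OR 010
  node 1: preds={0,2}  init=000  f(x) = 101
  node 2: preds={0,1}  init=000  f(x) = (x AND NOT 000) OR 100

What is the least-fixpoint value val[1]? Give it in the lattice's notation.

101

Trace (6 dequeues):
  [1] u=0 | in 000 | out 110 | prev 100 | push {}
  [2] u=1 | in 110 | out 101 | prev 000 | push {0}
  [3] u=2 | in 111 | out 111 | prev 000 | push {1}
  [4] u=0 | in 111 | out 111 | prev 110 | push {2}
  [5] u=1 | in 111 | out 101 | ==
  [6] u=2 | in 111 | out 111 | ==

Converged values:
  [0] 111
  [1] 101
  [2] 111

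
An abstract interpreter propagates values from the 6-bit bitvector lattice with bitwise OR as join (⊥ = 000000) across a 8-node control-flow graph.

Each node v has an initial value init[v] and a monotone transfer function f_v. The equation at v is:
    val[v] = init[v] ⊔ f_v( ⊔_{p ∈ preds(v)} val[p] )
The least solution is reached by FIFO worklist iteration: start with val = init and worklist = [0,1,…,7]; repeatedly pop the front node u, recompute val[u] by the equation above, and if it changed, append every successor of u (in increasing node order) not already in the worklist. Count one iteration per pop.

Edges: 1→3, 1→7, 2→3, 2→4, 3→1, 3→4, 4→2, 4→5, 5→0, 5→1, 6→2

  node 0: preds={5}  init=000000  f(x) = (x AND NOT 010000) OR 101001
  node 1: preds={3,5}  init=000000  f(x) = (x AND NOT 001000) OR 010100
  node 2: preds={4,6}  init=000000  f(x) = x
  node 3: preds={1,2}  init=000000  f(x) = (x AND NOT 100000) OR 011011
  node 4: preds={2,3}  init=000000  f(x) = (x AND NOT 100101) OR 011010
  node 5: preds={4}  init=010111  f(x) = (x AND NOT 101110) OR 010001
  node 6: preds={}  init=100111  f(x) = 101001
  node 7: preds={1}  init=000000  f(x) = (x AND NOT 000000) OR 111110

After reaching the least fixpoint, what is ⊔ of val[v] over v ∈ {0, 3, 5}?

111111

Worklist (12 pops):
  #1 pop 0: in=010111 → 101111 (was 000000); enqueue []
  #2 pop 1: in=010111 → 010111 (was 000000); enqueue []
  #3 pop 2: in=100111 → 100111 (was 000000); enqueue []
  #4 pop 3: in=110111 → 011111 (was 000000); enqueue [1]
  #5 pop 4: in=111111 → 011010 (was 000000); enqueue [2]
  #6 pop 5: in=011010 → 010111 (no change)
  #7 pop 6: in=000000 → 101111 (was 100111); enqueue []
  #8 pop 7: in=010111 → 111111 (was 000000); enqueue []
  #9 pop 1: in=011111 → 010111 (no change)
  #10 pop 2: in=111111 → 111111 (was 100111); enqueue [3,4]
  #11 pop 3: in=111111 → 011111 (no change)
  #12 pop 4: in=111111 → 011010 (no change)

Fixpoint:
  val[0] = 101111
  val[1] = 010111
  val[2] = 111111
  val[3] = 011111
  val[4] = 011010
  val[5] = 010111
  val[6] = 101111
  val[7] = 111111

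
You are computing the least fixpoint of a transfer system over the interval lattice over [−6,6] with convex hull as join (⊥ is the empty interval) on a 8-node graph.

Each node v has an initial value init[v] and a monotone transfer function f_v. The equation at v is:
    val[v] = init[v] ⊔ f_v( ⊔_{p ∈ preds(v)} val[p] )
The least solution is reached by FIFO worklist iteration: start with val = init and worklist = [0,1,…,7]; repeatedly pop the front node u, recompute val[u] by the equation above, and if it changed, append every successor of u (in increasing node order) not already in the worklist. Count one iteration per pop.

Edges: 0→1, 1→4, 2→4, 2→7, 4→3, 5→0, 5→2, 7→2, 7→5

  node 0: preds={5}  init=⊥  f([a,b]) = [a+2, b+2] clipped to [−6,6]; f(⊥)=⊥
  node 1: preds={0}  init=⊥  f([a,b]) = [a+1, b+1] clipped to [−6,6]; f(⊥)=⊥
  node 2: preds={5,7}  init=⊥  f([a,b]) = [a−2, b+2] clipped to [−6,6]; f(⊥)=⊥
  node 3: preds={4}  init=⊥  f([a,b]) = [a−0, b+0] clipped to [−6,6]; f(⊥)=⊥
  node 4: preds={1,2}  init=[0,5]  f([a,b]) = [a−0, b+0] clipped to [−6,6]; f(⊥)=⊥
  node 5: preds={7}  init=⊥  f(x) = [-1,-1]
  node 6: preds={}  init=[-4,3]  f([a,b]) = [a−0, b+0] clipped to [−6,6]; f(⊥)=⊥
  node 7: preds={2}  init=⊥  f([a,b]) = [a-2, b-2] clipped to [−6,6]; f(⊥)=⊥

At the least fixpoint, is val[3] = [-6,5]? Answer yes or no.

yes

Iteration log — 21 steps:
  step 1. node 0  ⊔preds=⊥  new=⊥  stable
  step 2. node 1  ⊔preds=⊥  new=⊥  stable
  step 3. node 2  ⊔preds=⊥  new=⊥  stable
  step 4. node 3  ⊔preds=[0,5]  new=[0,5]  old=⊥  +wl: 
  step 5. node 4  ⊔preds=⊥  new=[0,5]  stable
  step 6. node 5  ⊔preds=⊥  new=[-1,-1]  old=⊥  +wl: 0,2
  step 7. node 6  ⊔preds=⊥  new=[-4,3]  stable
  step 8. node 7  ⊔preds=⊥  new=⊥  stable
  step 9. node 0  ⊔preds=[-1,-1]  new=[1,1]  old=⊥  +wl: 1
  step 10. node 2  ⊔preds=[-1,-1]  new=[-3,1]  old=⊥  +wl: 4,7
  step 11. node 1  ⊔preds=[1,1]  new=[2,2]  old=⊥  +wl: 
  step 12. node 4  ⊔preds=[-3,2]  new=[-3,5]  old=[0,5]  +wl: 3
  step 13. node 7  ⊔preds=[-3,1]  new=[-5,-1]  old=⊥  +wl: 2,5
  step 14. node 3  ⊔preds=[-3,5]  new=[-3,5]  old=[0,5]  +wl: 
  step 15. node 2  ⊔preds=[-5,-1]  new=[-6,1]  old=[-3,1]  +wl: 4,7
  step 16. node 5  ⊔preds=[-5,-1]  new=[-1,-1]  stable
  step 17. node 4  ⊔preds=[-6,2]  new=[-6,5]  old=[-3,5]  +wl: 3
  step 18. node 7  ⊔preds=[-6,1]  new=[-6,-1]  old=[-5,-1]  +wl: 2,5
  step 19. node 3  ⊔preds=[-6,5]  new=[-6,5]  old=[-3,5]  +wl: 
  step 20. node 2  ⊔preds=[-6,-1]  new=[-6,1]  stable
  step 21. node 5  ⊔preds=[-6,-1]  new=[-1,-1]  stable

Least fixpoint reached:
  node 0: [1,1]
  node 1: [2,2]
  node 2: [-6,1]
  node 3: [-6,5]
  node 4: [-6,5]
  node 5: [-1,-1]
  node 6: [-4,3]
  node 7: [-6,-1]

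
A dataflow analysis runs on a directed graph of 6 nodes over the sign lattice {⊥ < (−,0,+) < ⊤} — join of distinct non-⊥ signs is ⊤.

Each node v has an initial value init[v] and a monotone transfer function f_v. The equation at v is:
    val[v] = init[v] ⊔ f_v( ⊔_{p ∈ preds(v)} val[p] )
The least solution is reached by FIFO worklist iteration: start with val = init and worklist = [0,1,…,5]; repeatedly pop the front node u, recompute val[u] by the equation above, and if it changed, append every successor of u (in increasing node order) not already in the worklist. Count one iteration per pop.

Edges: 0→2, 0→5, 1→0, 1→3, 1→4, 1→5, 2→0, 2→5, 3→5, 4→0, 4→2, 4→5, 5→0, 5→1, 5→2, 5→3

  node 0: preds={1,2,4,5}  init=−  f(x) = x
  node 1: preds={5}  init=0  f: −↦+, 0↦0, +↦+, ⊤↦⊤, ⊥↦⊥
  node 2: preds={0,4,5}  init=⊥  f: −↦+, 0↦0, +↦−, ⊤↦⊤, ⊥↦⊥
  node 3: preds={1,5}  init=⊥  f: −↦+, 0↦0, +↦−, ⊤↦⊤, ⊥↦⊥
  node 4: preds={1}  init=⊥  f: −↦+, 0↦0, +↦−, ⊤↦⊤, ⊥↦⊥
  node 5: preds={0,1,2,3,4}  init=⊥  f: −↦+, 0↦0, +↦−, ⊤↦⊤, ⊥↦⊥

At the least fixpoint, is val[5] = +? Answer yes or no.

no

Iteration log — 15 steps:
  step 1. node 0  ⊔preds=0  new=⊤  old=−  +wl: 
  step 2. node 1  ⊔preds=⊥  new=0  stable
  step 3. node 2  ⊔preds=⊤  new=⊤  old=⊥  +wl: 0
  step 4. node 3  ⊔preds=0  new=0  old=⊥  +wl: 
  step 5. node 4  ⊔preds=0  new=0  old=⊥  +wl: 2
  step 6. node 5  ⊔preds=⊤  new=⊤  old=⊥  +wl: 1,3
  step 7. node 0  ⊔preds=⊤  new=⊤  stable
  step 8. node 2  ⊔preds=⊤  new=⊤  stable
  step 9. node 1  ⊔preds=⊤  new=⊤  old=0  +wl: 0,4,5
  step 10. node 3  ⊔preds=⊤  new=⊤  old=0  +wl: 
  step 11. node 0  ⊔preds=⊤  new=⊤  stable
  step 12. node 4  ⊔preds=⊤  new=⊤  old=0  +wl: 0,2
  step 13. node 5  ⊔preds=⊤  new=⊤  stable
  step 14. node 0  ⊔preds=⊤  new=⊤  stable
  step 15. node 2  ⊔preds=⊤  new=⊤  stable

Least fixpoint reached:
  node 0: ⊤
  node 1: ⊤
  node 2: ⊤
  node 3: ⊤
  node 4: ⊤
  node 5: ⊤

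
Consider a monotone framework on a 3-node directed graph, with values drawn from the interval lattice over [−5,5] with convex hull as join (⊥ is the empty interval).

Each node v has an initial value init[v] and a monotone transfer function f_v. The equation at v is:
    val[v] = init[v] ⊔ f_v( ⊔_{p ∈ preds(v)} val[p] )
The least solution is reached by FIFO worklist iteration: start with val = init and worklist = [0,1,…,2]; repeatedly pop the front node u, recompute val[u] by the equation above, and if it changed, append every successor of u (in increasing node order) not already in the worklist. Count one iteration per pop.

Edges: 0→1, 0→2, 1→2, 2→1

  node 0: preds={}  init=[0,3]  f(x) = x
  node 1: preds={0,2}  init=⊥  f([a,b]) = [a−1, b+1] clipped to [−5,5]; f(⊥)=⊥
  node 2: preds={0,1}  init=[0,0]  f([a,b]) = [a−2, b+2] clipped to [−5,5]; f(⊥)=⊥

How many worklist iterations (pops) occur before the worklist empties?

7

Worklist (7 pops):
  #1 pop 0: in=⊥ → [0,3] (no change)
  #2 pop 1: in=[0,3] → [-1,4] (was ⊥); enqueue []
  #3 pop 2: in=[-1,4] → [-3,5] (was [0,0]); enqueue [1]
  #4 pop 1: in=[-3,5] → [-4,5] (was [-1,4]); enqueue [2]
  #5 pop 2: in=[-4,5] → [-5,5] (was [-3,5]); enqueue [1]
  #6 pop 1: in=[-5,5] → [-5,5] (was [-4,5]); enqueue [2]
  #7 pop 2: in=[-5,5] → [-5,5] (no change)

Fixpoint:
  val[0] = [0,3]
  val[1] = [-5,5]
  val[2] = [-5,5]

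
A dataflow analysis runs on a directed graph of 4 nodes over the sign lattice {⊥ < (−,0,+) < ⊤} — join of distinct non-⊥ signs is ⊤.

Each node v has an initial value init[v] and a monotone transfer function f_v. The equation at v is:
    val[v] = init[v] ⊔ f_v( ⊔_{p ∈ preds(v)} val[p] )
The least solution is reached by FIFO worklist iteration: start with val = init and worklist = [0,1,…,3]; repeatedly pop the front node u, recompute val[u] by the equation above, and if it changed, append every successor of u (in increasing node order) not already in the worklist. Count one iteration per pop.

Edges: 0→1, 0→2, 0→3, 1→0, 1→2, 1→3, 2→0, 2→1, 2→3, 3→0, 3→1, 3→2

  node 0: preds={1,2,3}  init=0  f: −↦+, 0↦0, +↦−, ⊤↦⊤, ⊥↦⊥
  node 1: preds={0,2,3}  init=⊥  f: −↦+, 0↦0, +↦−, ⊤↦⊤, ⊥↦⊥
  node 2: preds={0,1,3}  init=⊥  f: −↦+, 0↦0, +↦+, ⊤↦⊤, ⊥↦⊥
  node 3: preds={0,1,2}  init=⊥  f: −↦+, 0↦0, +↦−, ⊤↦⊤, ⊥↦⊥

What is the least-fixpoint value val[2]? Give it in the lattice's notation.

0

Worklist (7 pops):
  #1 pop 0: in=⊥ → 0 (no change)
  #2 pop 1: in=0 → 0 (was ⊥); enqueue [0]
  #3 pop 2: in=0 → 0 (was ⊥); enqueue [1]
  #4 pop 3: in=0 → 0 (was ⊥); enqueue [2]
  #5 pop 0: in=0 → 0 (no change)
  #6 pop 1: in=0 → 0 (no change)
  #7 pop 2: in=0 → 0 (no change)

Fixpoint:
  val[0] = 0
  val[1] = 0
  val[2] = 0
  val[3] = 0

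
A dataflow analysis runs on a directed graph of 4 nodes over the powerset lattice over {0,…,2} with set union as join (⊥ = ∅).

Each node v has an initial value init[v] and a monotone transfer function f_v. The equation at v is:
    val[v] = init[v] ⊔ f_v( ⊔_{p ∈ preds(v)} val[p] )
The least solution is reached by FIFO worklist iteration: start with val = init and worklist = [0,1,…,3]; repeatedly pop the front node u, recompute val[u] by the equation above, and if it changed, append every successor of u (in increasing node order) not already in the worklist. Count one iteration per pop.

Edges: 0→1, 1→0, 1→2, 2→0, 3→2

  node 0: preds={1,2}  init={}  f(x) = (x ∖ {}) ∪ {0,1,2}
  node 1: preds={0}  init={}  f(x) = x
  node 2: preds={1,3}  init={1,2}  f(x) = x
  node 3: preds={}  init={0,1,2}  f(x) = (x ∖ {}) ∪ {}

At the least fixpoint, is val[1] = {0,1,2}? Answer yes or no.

Iteration log — 5 steps:
  step 1. node 0  ⊔preds={1,2}  new={0,1,2}  old={}  +wl: 
  step 2. node 1  ⊔preds={0,1,2}  new={0,1,2}  old={}  +wl: 0
  step 3. node 2  ⊔preds={0,1,2}  new={0,1,2}  old={1,2}  +wl: 
  step 4. node 3  ⊔preds={}  new={0,1,2}  stable
  step 5. node 0  ⊔preds={0,1,2}  new={0,1,2}  stable

Least fixpoint reached:
  node 0: {0,1,2}
  node 1: {0,1,2}
  node 2: {0,1,2}
  node 3: {0,1,2}

yes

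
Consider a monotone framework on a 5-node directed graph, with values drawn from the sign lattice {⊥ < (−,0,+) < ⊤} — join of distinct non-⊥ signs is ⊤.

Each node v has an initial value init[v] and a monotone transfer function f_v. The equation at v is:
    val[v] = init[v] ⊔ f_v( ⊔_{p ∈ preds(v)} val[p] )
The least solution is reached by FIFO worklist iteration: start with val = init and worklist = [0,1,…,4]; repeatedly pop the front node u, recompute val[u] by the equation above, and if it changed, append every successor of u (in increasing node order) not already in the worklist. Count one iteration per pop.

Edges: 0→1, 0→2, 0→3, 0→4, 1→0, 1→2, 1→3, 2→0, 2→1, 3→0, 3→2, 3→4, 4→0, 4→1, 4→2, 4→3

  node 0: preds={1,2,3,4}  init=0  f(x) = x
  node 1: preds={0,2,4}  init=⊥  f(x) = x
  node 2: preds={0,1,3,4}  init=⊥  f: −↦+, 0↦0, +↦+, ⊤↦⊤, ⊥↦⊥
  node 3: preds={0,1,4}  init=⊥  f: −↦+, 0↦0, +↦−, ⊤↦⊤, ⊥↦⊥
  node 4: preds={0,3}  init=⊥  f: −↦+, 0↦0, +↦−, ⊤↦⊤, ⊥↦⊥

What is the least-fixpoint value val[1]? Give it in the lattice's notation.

0

Worklist (9 pops):
  #1 pop 0: in=⊥ → 0 (no change)
  #2 pop 1: in=0 → 0 (was ⊥); enqueue [0]
  #3 pop 2: in=0 → 0 (was ⊥); enqueue [1]
  #4 pop 3: in=0 → 0 (was ⊥); enqueue [2]
  #5 pop 4: in=0 → 0 (was ⊥); enqueue [3]
  #6 pop 0: in=0 → 0 (no change)
  #7 pop 1: in=0 → 0 (no change)
  #8 pop 2: in=0 → 0 (no change)
  #9 pop 3: in=0 → 0 (no change)

Fixpoint:
  val[0] = 0
  val[1] = 0
  val[2] = 0
  val[3] = 0
  val[4] = 0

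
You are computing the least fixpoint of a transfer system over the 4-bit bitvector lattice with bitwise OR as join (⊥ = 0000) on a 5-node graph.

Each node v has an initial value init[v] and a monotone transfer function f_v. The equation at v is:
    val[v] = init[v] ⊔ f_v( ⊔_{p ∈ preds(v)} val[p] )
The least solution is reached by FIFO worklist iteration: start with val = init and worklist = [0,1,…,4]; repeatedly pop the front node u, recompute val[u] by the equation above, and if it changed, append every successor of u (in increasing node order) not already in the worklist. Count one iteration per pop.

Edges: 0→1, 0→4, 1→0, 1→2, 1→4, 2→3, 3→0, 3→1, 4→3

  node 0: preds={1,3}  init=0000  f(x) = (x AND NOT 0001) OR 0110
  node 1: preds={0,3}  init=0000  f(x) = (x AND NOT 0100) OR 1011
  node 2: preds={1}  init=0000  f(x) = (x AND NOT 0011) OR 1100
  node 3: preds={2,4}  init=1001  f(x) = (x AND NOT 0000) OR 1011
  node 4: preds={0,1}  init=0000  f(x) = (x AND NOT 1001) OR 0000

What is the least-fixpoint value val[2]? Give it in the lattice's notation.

1100

Iteration log — 8 steps:
  step 1. node 0  ⊔preds=1001  new=1110  old=0000  +wl: 
  step 2. node 1  ⊔preds=1111  new=1011  old=0000  +wl: 0
  step 3. node 2  ⊔preds=1011  new=1100  old=0000  +wl: 
  step 4. node 3  ⊔preds=1100  new=1111  old=1001  +wl: 1
  step 5. node 4  ⊔preds=1111  new=0110  old=0000  +wl: 3
  step 6. node 0  ⊔preds=1111  new=1110  stable
  step 7. node 1  ⊔preds=1111  new=1011  stable
  step 8. node 3  ⊔preds=1110  new=1111  stable

Least fixpoint reached:
  node 0: 1110
  node 1: 1011
  node 2: 1100
  node 3: 1111
  node 4: 0110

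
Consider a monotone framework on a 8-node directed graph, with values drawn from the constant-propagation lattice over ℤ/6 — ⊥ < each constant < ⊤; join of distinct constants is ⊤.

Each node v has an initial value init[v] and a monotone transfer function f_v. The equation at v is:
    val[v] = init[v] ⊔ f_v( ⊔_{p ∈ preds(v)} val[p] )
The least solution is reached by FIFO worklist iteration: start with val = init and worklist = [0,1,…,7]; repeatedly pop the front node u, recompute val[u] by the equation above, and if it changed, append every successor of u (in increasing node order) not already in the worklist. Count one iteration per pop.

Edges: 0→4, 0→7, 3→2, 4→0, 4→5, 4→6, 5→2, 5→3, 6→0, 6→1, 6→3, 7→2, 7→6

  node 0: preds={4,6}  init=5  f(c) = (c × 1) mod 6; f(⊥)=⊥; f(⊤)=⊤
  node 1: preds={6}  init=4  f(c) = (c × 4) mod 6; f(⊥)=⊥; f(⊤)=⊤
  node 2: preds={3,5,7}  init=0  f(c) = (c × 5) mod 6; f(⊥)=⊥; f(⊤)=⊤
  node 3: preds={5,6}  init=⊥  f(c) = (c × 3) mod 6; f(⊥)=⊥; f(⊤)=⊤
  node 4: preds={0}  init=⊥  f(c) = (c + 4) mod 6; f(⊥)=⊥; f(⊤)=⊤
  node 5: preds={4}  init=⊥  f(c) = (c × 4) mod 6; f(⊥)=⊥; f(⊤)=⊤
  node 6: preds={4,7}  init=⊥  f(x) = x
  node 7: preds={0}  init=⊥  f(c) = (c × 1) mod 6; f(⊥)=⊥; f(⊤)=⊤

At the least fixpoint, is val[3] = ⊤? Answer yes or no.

Iteration log — 23 steps:
  step 1. node 0  ⊔preds=⊥  new=5  stable
  step 2. node 1  ⊔preds=⊥  new=4  stable
  step 3. node 2  ⊔preds=⊥  new=0  stable
  step 4. node 3  ⊔preds=⊥  new=⊥  stable
  step 5. node 4  ⊔preds=5  new=3  old=⊥  +wl: 0
  step 6. node 5  ⊔preds=3  new=0  old=⊥  +wl: 2,3
  step 7. node 6  ⊔preds=3  new=3  old=⊥  +wl: 1
  step 8. node 7  ⊔preds=5  new=5  old=⊥  +wl: 6
  step 9. node 0  ⊔preds=3  new=⊤  old=5  +wl: 4,7
  step 10. node 2  ⊔preds=⊤  new=⊤  old=0  +wl: 
  step 11. node 3  ⊔preds=⊤  new=⊤  old=⊥  +wl: 2
  step 12. node 1  ⊔preds=3  new=⊤  old=4  +wl: 
  step 13. node 6  ⊔preds=⊤  new=⊤  old=3  +wl: 0,1,3
  step 14. node 4  ⊔preds=⊤  new=⊤  old=3  +wl: 5,6
  step 15. node 7  ⊔preds=⊤  new=⊤  old=5  +wl: 
  step 16. node 2  ⊔preds=⊤  new=⊤  stable
  step 17. node 0  ⊔preds=⊤  new=⊤  stable
  step 18. node 1  ⊔preds=⊤  new=⊤  stable
  step 19. node 3  ⊔preds=⊤  new=⊤  stable
  step 20. node 5  ⊔preds=⊤  new=⊤  old=0  +wl: 2,3
  step 21. node 6  ⊔preds=⊤  new=⊤  stable
  step 22. node 2  ⊔preds=⊤  new=⊤  stable
  step 23. node 3  ⊔preds=⊤  new=⊤  stable

Least fixpoint reached:
  node 0: ⊤
  node 1: ⊤
  node 2: ⊤
  node 3: ⊤
  node 4: ⊤
  node 5: ⊤
  node 6: ⊤
  node 7: ⊤

yes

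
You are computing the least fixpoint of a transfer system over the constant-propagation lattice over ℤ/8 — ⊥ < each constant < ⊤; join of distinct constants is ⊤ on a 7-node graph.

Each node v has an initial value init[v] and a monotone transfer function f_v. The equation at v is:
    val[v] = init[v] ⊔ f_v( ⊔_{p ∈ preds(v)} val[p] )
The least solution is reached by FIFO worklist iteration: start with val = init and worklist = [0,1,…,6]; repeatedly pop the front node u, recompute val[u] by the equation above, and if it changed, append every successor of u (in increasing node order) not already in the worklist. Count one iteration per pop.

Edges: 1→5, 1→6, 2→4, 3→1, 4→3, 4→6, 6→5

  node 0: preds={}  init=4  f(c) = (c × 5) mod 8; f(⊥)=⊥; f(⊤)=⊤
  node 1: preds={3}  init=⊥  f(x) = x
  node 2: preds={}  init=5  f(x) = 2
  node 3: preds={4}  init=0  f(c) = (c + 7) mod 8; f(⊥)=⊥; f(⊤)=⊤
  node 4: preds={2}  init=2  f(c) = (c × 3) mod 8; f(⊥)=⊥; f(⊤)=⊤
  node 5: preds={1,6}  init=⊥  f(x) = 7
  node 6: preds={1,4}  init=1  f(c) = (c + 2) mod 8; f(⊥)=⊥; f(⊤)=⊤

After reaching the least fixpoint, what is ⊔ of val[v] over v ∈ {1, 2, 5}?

⊤

Trace (11 dequeues):
  [1] u=0 | in ⊥ | out 4 | ==
  [2] u=1 | in 0 | out 0 | prev ⊥ | push {}
  [3] u=2 | in ⊥ | out ⊤ | prev 5 | push {}
  [4] u=3 | in 2 | out ⊤ | prev 0 | push {1}
  [5] u=4 | in ⊤ | out ⊤ | prev 2 | push {3}
  [6] u=5 | in ⊤ | out 7 | prev ⊥ | push {}
  [7] u=6 | in ⊤ | out ⊤ | prev 1 | push {5}
  [8] u=1 | in ⊤ | out ⊤ | prev 0 | push {6}
  [9] u=3 | in ⊤ | out ⊤ | ==
  [10] u=5 | in ⊤ | out 7 | ==
  [11] u=6 | in ⊤ | out ⊤ | ==

Converged values:
  [0] 4
  [1] ⊤
  [2] ⊤
  [3] ⊤
  [4] ⊤
  [5] 7
  [6] ⊤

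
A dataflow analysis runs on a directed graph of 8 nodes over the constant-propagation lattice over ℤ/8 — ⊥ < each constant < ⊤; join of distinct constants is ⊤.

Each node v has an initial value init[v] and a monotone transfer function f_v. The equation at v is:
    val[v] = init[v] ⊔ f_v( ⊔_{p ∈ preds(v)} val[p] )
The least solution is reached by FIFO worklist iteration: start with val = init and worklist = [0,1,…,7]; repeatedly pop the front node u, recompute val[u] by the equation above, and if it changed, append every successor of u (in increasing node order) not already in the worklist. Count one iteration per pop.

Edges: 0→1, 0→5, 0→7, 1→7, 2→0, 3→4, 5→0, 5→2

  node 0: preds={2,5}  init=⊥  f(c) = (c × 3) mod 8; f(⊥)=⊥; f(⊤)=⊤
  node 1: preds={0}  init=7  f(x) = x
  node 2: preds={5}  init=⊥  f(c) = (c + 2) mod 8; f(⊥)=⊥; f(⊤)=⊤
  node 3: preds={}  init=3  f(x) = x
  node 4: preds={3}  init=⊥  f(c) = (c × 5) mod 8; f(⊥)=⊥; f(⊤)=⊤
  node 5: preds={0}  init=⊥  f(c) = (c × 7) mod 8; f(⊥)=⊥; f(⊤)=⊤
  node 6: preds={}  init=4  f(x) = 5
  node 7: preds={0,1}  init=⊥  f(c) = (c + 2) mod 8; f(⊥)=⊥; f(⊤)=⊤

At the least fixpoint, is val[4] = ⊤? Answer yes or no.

no

Worklist (8 pops):
  #1 pop 0: in=⊥ → ⊥ (no change)
  #2 pop 1: in=⊥ → 7 (no change)
  #3 pop 2: in=⊥ → ⊥ (no change)
  #4 pop 3: in=⊥ → 3 (no change)
  #5 pop 4: in=3 → 7 (was ⊥); enqueue []
  #6 pop 5: in=⊥ → ⊥ (no change)
  #7 pop 6: in=⊥ → ⊤ (was 4); enqueue []
  #8 pop 7: in=7 → 1 (was ⊥); enqueue []

Fixpoint:
  val[0] = ⊥
  val[1] = 7
  val[2] = ⊥
  val[3] = 3
  val[4] = 7
  val[5] = ⊥
  val[6] = ⊤
  val[7] = 1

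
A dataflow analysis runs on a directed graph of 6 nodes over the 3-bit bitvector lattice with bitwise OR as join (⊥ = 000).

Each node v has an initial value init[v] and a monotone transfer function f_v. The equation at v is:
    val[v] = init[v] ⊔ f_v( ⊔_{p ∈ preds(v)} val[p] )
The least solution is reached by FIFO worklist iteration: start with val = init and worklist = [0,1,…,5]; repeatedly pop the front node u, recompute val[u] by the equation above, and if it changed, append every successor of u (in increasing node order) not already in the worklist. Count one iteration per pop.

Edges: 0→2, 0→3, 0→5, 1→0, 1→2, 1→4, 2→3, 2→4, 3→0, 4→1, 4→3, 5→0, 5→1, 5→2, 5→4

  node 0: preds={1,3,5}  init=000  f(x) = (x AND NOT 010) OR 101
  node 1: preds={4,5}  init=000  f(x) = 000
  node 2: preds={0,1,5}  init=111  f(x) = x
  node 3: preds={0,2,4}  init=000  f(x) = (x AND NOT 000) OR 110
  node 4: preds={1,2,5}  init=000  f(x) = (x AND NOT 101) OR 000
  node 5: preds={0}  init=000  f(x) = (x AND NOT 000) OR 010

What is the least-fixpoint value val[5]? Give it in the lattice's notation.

111

Trace (11 dequeues):
  [1] u=0 | in 000 | out 101 | prev 000 | push {}
  [2] u=1 | in 000 | out 000 | ==
  [3] u=2 | in 101 | out 111 | ==
  [4] u=3 | in 111 | out 111 | prev 000 | push {0}
  [5] u=4 | in 111 | out 010 | prev 000 | push {1,3}
  [6] u=5 | in 101 | out 111 | prev 000 | push {2,4}
  [7] u=0 | in 111 | out 101 | ==
  [8] u=1 | in 111 | out 000 | ==
  [9] u=3 | in 111 | out 111 | ==
  [10] u=2 | in 111 | out 111 | ==
  [11] u=4 | in 111 | out 010 | ==

Converged values:
  [0] 101
  [1] 000
  [2] 111
  [3] 111
  [4] 010
  [5] 111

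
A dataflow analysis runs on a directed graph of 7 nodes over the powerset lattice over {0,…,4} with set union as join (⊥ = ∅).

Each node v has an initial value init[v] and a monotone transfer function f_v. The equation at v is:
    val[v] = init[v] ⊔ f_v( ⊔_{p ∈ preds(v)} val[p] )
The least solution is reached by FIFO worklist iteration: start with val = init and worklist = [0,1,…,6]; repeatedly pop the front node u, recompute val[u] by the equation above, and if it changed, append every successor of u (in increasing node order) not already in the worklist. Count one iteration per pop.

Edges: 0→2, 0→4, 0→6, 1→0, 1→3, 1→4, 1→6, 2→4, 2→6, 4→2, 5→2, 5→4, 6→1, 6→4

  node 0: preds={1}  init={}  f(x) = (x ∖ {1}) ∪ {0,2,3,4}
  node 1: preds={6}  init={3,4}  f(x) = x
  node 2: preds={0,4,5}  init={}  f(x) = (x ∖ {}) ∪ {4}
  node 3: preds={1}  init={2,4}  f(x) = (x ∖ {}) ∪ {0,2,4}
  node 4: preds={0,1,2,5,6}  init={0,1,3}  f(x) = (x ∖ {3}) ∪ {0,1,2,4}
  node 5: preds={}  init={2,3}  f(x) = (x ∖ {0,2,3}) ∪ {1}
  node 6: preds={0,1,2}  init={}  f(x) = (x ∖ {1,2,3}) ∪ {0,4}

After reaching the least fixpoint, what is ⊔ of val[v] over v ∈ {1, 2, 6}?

{0,1,2,3,4}

Iteration log — 14 steps:
  step 1. node 0  ⊔preds={3,4}  new={0,2,3,4}  old={}  +wl: 
  step 2. node 1  ⊔preds={}  new={3,4}  stable
  step 3. node 2  ⊔preds={0,1,2,3,4}  new={0,1,2,3,4}  old={}  +wl: 
  step 4. node 3  ⊔preds={3,4}  new={0,2,3,4}  old={2,4}  +wl: 
  step 5. node 4  ⊔preds={0,1,2,3,4}  new={0,1,2,3,4}  old={0,1,3}  +wl: 2
  step 6. node 5  ⊔preds={}  new={1,2,3}  old={2,3}  +wl: 4
  step 7. node 6  ⊔preds={0,1,2,3,4}  new={0,4}  old={}  +wl: 1
  step 8. node 2  ⊔preds={0,1,2,3,4}  new={0,1,2,3,4}  stable
  step 9. node 4  ⊔preds={0,1,2,3,4}  new={0,1,2,3,4}  stable
  step 10. node 1  ⊔preds={0,4}  new={0,3,4}  old={3,4}  +wl: 0,3,4,6
  step 11. node 0  ⊔preds={0,3,4}  new={0,2,3,4}  stable
  step 12. node 3  ⊔preds={0,3,4}  new={0,2,3,4}  stable
  step 13. node 4  ⊔preds={0,1,2,3,4}  new={0,1,2,3,4}  stable
  step 14. node 6  ⊔preds={0,1,2,3,4}  new={0,4}  stable

Least fixpoint reached:
  node 0: {0,2,3,4}
  node 1: {0,3,4}
  node 2: {0,1,2,3,4}
  node 3: {0,2,3,4}
  node 4: {0,1,2,3,4}
  node 5: {1,2,3}
  node 6: {0,4}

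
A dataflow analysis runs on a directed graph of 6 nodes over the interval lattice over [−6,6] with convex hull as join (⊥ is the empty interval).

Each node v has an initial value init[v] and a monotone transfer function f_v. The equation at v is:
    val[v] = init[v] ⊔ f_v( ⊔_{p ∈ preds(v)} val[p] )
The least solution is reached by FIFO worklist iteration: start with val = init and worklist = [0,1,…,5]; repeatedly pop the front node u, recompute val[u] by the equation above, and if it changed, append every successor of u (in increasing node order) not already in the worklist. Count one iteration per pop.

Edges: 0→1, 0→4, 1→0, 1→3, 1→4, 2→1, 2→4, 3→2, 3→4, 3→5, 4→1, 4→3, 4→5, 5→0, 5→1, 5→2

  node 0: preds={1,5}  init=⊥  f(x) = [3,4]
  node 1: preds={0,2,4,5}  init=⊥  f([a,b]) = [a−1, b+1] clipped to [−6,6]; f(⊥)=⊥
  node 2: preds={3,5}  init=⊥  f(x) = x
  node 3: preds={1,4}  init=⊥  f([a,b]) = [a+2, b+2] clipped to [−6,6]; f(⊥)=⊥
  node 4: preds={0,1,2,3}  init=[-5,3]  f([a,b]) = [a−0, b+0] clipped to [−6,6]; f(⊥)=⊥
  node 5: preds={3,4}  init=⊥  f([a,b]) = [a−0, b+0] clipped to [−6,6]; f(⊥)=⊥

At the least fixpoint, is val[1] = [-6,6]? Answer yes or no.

yes

Worklist (12 pops):
  #1 pop 0: in=⊥ → [3,4] (was ⊥); enqueue []
  #2 pop 1: in=[-5,4] → [-6,5] (was ⊥); enqueue [0]
  #3 pop 2: in=⊥ → ⊥ (no change)
  #4 pop 3: in=[-6,5] → [-4,6] (was ⊥); enqueue [2]
  #5 pop 4: in=[-6,6] → [-6,6] (was [-5,3]); enqueue [1,3]
  #6 pop 5: in=[-6,6] → [-6,6] (was ⊥); enqueue []
  #7 pop 0: in=[-6,6] → [3,4] (no change)
  #8 pop 2: in=[-6,6] → [-6,6] (was ⊥); enqueue [4]
  #9 pop 1: in=[-6,6] → [-6,6] (was [-6,5]); enqueue [0]
  #10 pop 3: in=[-6,6] → [-4,6] (no change)
  #11 pop 4: in=[-6,6] → [-6,6] (no change)
  #12 pop 0: in=[-6,6] → [3,4] (no change)

Fixpoint:
  val[0] = [3,4]
  val[1] = [-6,6]
  val[2] = [-6,6]
  val[3] = [-4,6]
  val[4] = [-6,6]
  val[5] = [-6,6]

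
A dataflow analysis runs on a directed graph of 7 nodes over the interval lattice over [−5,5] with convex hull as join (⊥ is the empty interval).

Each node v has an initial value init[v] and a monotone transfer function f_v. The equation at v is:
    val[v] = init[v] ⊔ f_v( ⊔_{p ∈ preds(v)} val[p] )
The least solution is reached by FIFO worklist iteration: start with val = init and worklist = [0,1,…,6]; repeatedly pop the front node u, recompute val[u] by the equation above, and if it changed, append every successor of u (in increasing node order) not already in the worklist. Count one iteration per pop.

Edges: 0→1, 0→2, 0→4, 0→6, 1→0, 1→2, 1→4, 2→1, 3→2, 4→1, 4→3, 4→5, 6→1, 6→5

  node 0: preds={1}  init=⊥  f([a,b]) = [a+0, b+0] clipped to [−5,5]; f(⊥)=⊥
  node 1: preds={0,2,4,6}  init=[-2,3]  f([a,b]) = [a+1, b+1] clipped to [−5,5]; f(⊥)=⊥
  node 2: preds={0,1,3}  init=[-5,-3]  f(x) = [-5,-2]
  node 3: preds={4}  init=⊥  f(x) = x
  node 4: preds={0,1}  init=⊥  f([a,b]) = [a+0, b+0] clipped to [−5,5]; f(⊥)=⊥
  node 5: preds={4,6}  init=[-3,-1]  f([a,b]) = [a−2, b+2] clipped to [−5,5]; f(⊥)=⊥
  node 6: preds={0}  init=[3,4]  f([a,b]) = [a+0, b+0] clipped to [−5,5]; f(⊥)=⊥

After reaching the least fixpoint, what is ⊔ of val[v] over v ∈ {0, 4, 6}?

Trace (16 dequeues):
  [1] u=0 | in [-2,3] | out [-2,3] | prev ⊥ | push {}
  [2] u=1 | in [-5,4] | out [-4,5] | prev [-2,3] | push {0}
  [3] u=2 | in [-4,5] | out [-5,-2] | prev [-5,-3] | push {1}
  [4] u=3 | in ⊥ | out ⊥ | ==
  [5] u=4 | in [-4,5] | out [-4,5] | prev ⊥ | push {3}
  [6] u=5 | in [-4,5] | out [-5,5] | prev [-3,-1] | push {}
  [7] u=6 | in [-2,3] | out [-2,4] | prev [3,4] | push {5}
  [8] u=0 | in [-4,5] | out [-4,5] | prev [-2,3] | push {2,4,6}
  [9] u=1 | in [-5,5] | out [-4,5] | ==
  [10] u=3 | in [-4,5] | out [-4,5] | prev ⊥ | push {}
  [11] u=5 | in [-4,5] | out [-5,5] | ==
  [12] u=2 | in [-4,5] | out [-5,-2] | ==
  [13] u=4 | in [-4,5] | out [-4,5] | ==
  [14] u=6 | in [-4,5] | out [-4,5] | prev [-2,4] | push {1,5}
  [15] u=1 | in [-5,5] | out [-4,5] | ==
  [16] u=5 | in [-4,5] | out [-5,5] | ==

Converged values:
  [0] [-4,5]
  [1] [-4,5]
  [2] [-5,-2]
  [3] [-4,5]
  [4] [-4,5]
  [5] [-5,5]
  [6] [-4,5]

[-4,5]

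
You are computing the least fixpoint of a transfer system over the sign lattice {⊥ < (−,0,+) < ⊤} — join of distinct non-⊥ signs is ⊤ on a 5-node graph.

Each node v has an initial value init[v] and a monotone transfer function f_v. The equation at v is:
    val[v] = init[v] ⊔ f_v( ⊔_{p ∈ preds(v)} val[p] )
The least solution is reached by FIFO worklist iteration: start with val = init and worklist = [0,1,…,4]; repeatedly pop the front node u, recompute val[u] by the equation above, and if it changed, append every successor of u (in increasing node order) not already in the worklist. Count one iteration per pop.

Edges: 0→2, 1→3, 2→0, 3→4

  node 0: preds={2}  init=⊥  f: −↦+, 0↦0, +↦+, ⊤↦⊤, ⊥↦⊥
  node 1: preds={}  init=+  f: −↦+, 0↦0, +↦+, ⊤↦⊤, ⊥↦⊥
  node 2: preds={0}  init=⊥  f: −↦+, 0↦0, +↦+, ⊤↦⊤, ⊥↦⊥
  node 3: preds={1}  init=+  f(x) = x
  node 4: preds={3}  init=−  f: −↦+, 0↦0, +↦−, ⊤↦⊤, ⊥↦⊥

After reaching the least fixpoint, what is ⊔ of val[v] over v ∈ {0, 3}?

Iteration log — 5 steps:
  step 1. node 0  ⊔preds=⊥  new=⊥  stable
  step 2. node 1  ⊔preds=⊥  new=+  stable
  step 3. node 2  ⊔preds=⊥  new=⊥  stable
  step 4. node 3  ⊔preds=+  new=+  stable
  step 5. node 4  ⊔preds=+  new=−  stable

Least fixpoint reached:
  node 0: ⊥
  node 1: +
  node 2: ⊥
  node 3: +
  node 4: −

+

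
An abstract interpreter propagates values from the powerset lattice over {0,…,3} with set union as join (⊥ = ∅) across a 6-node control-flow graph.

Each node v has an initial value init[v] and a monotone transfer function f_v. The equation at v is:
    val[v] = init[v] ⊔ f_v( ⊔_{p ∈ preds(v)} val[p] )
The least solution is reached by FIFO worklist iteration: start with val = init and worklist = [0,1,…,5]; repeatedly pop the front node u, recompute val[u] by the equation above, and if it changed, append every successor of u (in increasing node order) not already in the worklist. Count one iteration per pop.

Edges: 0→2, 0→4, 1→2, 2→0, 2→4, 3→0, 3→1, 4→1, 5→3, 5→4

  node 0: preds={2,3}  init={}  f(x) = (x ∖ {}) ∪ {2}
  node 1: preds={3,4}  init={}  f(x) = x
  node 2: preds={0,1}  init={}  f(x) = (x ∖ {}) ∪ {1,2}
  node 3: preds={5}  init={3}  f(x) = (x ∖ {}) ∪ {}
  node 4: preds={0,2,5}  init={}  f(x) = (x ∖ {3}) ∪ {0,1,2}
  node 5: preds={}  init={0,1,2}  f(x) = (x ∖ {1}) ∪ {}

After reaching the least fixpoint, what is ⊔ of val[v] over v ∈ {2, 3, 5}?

{0,1,2,3}

Iteration log — 11 steps:
  step 1. node 0  ⊔preds={3}  new={2,3}  old={}  +wl: 
  step 2. node 1  ⊔preds={3}  new={3}  old={}  +wl: 
  step 3. node 2  ⊔preds={2,3}  new={1,2,3}  old={}  +wl: 0
  step 4. node 3  ⊔preds={0,1,2}  new={0,1,2,3}  old={3}  +wl: 1
  step 5. node 4  ⊔preds={0,1,2,3}  new={0,1,2}  old={}  +wl: 
  step 6. node 5  ⊔preds={}  new={0,1,2}  stable
  step 7. node 0  ⊔preds={0,1,2,3}  new={0,1,2,3}  old={2,3}  +wl: 2,4
  step 8. node 1  ⊔preds={0,1,2,3}  new={0,1,2,3}  old={3}  +wl: 
  step 9. node 2  ⊔preds={0,1,2,3}  new={0,1,2,3}  old={1,2,3}  +wl: 0
  step 10. node 4  ⊔preds={0,1,2,3}  new={0,1,2}  stable
  step 11. node 0  ⊔preds={0,1,2,3}  new={0,1,2,3}  stable

Least fixpoint reached:
  node 0: {0,1,2,3}
  node 1: {0,1,2,3}
  node 2: {0,1,2,3}
  node 3: {0,1,2,3}
  node 4: {0,1,2}
  node 5: {0,1,2}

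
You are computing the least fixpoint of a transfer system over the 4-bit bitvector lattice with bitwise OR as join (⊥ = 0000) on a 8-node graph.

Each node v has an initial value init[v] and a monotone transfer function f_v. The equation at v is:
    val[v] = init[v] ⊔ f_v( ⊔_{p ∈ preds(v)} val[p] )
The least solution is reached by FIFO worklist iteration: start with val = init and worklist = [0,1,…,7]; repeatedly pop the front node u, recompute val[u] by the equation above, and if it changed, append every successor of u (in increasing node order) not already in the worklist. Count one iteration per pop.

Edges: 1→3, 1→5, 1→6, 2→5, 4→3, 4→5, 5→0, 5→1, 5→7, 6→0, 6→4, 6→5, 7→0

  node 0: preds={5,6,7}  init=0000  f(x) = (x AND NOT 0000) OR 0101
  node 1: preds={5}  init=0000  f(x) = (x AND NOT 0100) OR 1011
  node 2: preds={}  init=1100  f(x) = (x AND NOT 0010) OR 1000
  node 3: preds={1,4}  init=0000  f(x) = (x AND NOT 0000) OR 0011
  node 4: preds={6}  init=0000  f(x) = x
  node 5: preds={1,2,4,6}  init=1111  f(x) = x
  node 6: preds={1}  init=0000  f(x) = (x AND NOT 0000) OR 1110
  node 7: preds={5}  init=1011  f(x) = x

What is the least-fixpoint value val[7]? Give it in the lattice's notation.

1111

Worklist (12 pops):
  #1 pop 0: in=1111 → 1111 (was 0000); enqueue []
  #2 pop 1: in=1111 → 1011 (was 0000); enqueue []
  #3 pop 2: in=0000 → 1100 (no change)
  #4 pop 3: in=1011 → 1011 (was 0000); enqueue []
  #5 pop 4: in=0000 → 0000 (no change)
  #6 pop 5: in=1111 → 1111 (no change)
  #7 pop 6: in=1011 → 1111 (was 0000); enqueue [0,4,5]
  #8 pop 7: in=1111 → 1111 (was 1011); enqueue []
  #9 pop 0: in=1111 → 1111 (no change)
  #10 pop 4: in=1111 → 1111 (was 0000); enqueue [3]
  #11 pop 5: in=1111 → 1111 (no change)
  #12 pop 3: in=1111 → 1111 (was 1011); enqueue []

Fixpoint:
  val[0] = 1111
  val[1] = 1011
  val[2] = 1100
  val[3] = 1111
  val[4] = 1111
  val[5] = 1111
  val[6] = 1111
  val[7] = 1111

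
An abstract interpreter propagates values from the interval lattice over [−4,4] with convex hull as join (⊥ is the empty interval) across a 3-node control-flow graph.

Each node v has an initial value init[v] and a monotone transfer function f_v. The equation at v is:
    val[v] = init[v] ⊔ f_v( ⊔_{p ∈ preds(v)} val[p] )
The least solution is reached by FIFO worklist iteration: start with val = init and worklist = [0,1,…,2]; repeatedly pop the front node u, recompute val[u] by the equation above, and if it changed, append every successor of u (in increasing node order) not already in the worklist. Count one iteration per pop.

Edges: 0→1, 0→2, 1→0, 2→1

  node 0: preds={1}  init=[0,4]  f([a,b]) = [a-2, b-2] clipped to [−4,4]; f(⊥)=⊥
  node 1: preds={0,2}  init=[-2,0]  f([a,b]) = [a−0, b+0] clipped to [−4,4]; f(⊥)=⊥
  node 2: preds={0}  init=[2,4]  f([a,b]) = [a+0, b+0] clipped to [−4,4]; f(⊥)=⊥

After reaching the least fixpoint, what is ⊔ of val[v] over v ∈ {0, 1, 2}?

[-4,4]

Trace (5 dequeues):
  [1] u=0 | in [-2,0] | out [-4,4] | prev [0,4] | push {}
  [2] u=1 | in [-4,4] | out [-4,4] | prev [-2,0] | push {0}
  [3] u=2 | in [-4,4] | out [-4,4] | prev [2,4] | push {1}
  [4] u=0 | in [-4,4] | out [-4,4] | ==
  [5] u=1 | in [-4,4] | out [-4,4] | ==

Converged values:
  [0] [-4,4]
  [1] [-4,4]
  [2] [-4,4]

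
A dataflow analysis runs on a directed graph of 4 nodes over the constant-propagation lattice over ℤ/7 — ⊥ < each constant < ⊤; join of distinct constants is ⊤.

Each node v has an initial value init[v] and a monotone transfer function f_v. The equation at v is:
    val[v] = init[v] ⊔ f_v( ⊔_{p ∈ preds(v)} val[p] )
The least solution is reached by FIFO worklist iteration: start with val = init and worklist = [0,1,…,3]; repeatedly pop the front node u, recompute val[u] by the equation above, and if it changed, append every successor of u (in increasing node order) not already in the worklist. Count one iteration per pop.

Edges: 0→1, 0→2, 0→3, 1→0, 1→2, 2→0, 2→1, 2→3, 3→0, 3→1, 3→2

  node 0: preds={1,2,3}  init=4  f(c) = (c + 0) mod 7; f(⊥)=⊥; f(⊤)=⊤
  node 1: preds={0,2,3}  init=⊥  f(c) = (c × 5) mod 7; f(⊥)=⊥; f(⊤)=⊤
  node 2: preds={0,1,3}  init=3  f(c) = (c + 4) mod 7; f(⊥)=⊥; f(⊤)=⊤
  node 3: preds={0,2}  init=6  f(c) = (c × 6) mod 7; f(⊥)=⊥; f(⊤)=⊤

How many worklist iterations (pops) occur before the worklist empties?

7

Worklist (7 pops):
  #1 pop 0: in=⊤ → ⊤ (was 4); enqueue []
  #2 pop 1: in=⊤ → ⊤ (was ⊥); enqueue [0]
  #3 pop 2: in=⊤ → ⊤ (was 3); enqueue [1]
  #4 pop 3: in=⊤ → ⊤ (was 6); enqueue [2]
  #5 pop 0: in=⊤ → ⊤ (no change)
  #6 pop 1: in=⊤ → ⊤ (no change)
  #7 pop 2: in=⊤ → ⊤ (no change)

Fixpoint:
  val[0] = ⊤
  val[1] = ⊤
  val[2] = ⊤
  val[3] = ⊤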